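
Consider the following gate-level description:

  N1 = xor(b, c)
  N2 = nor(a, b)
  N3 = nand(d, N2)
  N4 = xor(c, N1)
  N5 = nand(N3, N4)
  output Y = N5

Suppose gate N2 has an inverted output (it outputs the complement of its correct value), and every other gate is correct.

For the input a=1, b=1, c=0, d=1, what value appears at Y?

1

Propagate with N2 forced: N1=1, N2=1 [inverted output], N3=0, N4=1, N5=1.
So Y = 1. (Without the fault it would be 0.)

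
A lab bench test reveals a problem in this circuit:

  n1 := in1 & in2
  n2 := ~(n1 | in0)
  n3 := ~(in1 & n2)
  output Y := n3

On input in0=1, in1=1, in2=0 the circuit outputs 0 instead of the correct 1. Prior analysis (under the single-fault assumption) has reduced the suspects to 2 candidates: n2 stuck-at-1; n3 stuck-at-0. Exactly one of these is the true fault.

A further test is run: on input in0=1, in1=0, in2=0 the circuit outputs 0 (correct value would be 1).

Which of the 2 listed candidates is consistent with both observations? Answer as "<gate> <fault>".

n3 stuck-at-0

Evaluate each candidate on input in0=1, in1=0, in2=0:
  n2 stuck-at-1: n1=0, n2=1 [stuck-at-1], n3=1 → 1 — eliminated
  n3 stuck-at-0: n1=0, n2=0, n3=0 [stuck-at-0] → 0 — matches
Only n3 stuck-at-0 reproduces the observed 0.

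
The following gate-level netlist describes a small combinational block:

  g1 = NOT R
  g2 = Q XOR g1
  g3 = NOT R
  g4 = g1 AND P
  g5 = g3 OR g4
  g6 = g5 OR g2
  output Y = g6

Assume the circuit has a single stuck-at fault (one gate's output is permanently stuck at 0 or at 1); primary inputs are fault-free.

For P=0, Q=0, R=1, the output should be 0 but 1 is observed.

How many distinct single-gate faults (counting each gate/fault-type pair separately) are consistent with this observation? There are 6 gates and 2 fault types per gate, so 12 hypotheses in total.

Fault-free: g1=0, g2=0, g3=0, g4=0, g5=0, g6=0 → 0. Observed 1.
  g1 stuck-at-0: output 0 ✗
  g1 stuck-at-1: output 1 ✓
  g2 stuck-at-0: output 0 ✗
  g2 stuck-at-1: output 1 ✓
  g3 stuck-at-0: output 0 ✗
  g3 stuck-at-1: output 1 ✓
  g4 stuck-at-0: output 0 ✗
  g4 stuck-at-1: output 1 ✓
  g5 stuck-at-0: output 0 ✗
  g5 stuck-at-1: output 1 ✓
  g6 stuck-at-0: output 0 ✗
  g6 stuck-at-1: output 1 ✓
Consistent faults: {g1 stuck-at-1, g2 stuck-at-1, g3 stuck-at-1, g4 stuck-at-1, g5 stuck-at-1, g6 stuck-at-1} — 6 in all.

6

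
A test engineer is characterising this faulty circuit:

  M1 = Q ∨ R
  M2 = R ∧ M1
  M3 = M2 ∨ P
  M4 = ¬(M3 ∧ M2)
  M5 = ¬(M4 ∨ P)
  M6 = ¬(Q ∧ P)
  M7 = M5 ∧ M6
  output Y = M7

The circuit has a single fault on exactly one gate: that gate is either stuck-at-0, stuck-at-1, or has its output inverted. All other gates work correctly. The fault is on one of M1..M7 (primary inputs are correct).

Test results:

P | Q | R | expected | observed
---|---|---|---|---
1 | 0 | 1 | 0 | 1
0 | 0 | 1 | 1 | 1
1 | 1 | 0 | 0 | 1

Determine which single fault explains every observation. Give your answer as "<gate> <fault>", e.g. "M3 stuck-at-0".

Fault-free values for test 1 (P=1, Q=0, R=1): M1=1, M2=1, M3=1, M4=0, M5=0, M6=1, M7=0, giving Y=0. Observed 1.
Test 1: faults giving observed 1 are {M5 stuck-at-1, M5 inverted output, M7 stuck-at-1, M7 inverted output}.
Test 2 (P=0, Q=0, R=1): fault-free M1=1, M2=1, M3=1, M4=0, M5=1, M6=1, M7=1 → 1; observed 1. Eliminates M5 inverted output, M7 inverted output.
Test 3 (P=1, Q=1, R=0): fault-free M1=1, M2=0, M3=1, M4=1, M5=0, M6=0, M7=0 → 0; observed 1. Eliminates M5 stuck-at-1.
Only M7 stuck-at-1 is consistent with every test.

M7 stuck-at-1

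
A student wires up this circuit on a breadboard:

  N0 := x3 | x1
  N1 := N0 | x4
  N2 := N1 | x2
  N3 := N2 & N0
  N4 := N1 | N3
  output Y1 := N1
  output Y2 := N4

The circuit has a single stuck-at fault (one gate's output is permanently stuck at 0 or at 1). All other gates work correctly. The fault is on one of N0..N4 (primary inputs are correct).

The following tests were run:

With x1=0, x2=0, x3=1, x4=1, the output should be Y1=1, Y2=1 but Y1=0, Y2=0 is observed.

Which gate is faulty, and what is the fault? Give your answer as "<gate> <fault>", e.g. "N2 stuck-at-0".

N1 stuck-at-0

Fault-free values for test 1 (x1=0, x2=0, x3=1, x4=1): N0=1, N1=1, N2=1, N3=1, N4=1, giving Y1=1, Y2=1. Observed Y1=0, Y2=0.
Test 1: faults giving observed Y1=0, Y2=0 are {N1 stuck-at-0}.
Only N1 stuck-at-0 is consistent with every test.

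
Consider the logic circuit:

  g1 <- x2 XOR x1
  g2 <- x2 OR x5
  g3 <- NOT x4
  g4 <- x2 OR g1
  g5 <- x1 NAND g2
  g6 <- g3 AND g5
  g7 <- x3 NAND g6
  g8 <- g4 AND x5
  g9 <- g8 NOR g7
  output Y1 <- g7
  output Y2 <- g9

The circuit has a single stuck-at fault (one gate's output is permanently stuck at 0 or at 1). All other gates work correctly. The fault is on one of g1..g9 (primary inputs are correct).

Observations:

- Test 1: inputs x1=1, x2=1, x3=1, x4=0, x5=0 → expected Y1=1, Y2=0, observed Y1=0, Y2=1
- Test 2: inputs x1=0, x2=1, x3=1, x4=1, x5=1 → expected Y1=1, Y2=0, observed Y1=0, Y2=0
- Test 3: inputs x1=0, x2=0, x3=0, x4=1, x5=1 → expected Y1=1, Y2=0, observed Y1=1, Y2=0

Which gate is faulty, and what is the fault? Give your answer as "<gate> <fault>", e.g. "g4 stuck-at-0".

Fault-free values for test 1 (x1=1, x2=1, x3=1, x4=0, x5=0): g1=0, g2=1, g3=1, g4=1, g5=0, g6=0, g7=1, g8=0, g9=0, giving Y1=1, Y2=0. Observed Y1=0, Y2=1.
Test 1: faults giving observed Y1=0, Y2=1 are {g2 stuck-at-0, g5 stuck-at-1, g6 stuck-at-1, g7 stuck-at-0}.
Test 2 (x1=0, x2=1, x3=1, x4=1, x5=1): fault-free g1=1, g2=1, g3=0, g4=1, g5=1, g6=0, g7=1, g8=1, g9=0 → Y1=1, Y2=0; observed Y1=0, Y2=0. Eliminates g2 stuck-at-0, g5 stuck-at-1.
Test 3 (x1=0, x2=0, x3=0, x4=1, x5=1): fault-free g1=0, g2=1, g3=0, g4=0, g5=1, g6=0, g7=1, g8=0, g9=0 → Y1=1, Y2=0; observed Y1=1, Y2=0. Eliminates g7 stuck-at-0.
Only g6 stuck-at-1 is consistent with every test.

g6 stuck-at-1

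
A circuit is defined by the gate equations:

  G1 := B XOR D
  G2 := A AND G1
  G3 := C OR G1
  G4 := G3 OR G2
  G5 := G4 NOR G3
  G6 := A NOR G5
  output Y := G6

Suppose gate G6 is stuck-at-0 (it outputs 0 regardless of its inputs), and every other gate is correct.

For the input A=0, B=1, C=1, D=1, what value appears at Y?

0

Propagate with G6 forced: G1=0, G2=0, G3=1, G4=1, G5=0, G6=0 [stuck-at-0].
So Y = 0. (Without the fault it would be 1.)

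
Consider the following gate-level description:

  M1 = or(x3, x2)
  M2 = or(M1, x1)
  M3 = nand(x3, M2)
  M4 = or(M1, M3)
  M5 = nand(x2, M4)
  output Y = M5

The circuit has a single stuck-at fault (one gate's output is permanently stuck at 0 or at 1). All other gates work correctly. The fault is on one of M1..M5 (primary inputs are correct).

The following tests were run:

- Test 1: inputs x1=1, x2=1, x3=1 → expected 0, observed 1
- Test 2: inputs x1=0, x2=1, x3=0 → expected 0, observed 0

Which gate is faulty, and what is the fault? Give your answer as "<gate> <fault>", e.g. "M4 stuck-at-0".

Fault-free values for test 1 (x1=1, x2=1, x3=1): M1=1, M2=1, M3=0, M4=1, M5=0, giving Y=0. Observed 1.
Test 1: faults giving observed 1 are {M1 stuck-at-0, M4 stuck-at-0, M5 stuck-at-1}.
Test 2 (x1=0, x2=1, x3=0): fault-free M1=1, M2=1, M3=1, M4=1, M5=0 → 0; observed 0. Eliminates M4 stuck-at-0, M5 stuck-at-1.
Only M1 stuck-at-0 is consistent with every test.

M1 stuck-at-0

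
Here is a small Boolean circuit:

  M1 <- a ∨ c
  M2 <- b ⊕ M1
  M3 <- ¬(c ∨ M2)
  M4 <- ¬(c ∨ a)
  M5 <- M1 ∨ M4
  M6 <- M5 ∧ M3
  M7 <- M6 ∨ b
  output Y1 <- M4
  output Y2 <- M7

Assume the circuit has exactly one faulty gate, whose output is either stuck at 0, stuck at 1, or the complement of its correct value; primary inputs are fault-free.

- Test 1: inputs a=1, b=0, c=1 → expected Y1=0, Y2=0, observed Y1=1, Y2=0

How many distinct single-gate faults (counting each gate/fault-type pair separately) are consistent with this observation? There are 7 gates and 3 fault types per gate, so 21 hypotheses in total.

Fault-free: M1=1, M2=1, M3=0, M4=0, M5=1, M6=0, M7=0 → Y1=0, Y2=0. Observed Y1=1, Y2=0.
  M1: none of the 3 fault types match ✗
  M2: none of the 3 fault types match ✗
  M3: none of the 3 fault types match ✗
  M4: stuck-at-1, inverted output ✓; others ✗
  M5: none of the 3 fault types match ✗
  M6: none of the 3 fault types match ✗
  M7: none of the 3 fault types match ✗
Consistent faults: {M4 stuck-at-1, M4 inverted output} — 2 in all.

2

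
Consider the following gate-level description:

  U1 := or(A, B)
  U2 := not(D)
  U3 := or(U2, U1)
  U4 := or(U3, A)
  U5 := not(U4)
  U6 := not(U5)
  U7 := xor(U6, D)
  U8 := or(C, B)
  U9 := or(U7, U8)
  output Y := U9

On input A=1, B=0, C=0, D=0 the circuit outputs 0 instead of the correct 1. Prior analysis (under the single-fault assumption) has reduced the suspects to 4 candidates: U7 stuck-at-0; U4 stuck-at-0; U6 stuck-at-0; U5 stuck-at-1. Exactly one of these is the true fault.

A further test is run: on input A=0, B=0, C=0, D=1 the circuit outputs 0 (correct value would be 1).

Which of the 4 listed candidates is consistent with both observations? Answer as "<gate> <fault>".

U7 stuck-at-0

Evaluate each candidate on input A=0, B=0, C=0, D=1:
  U7 stuck-at-0: U1=0, U2=0, U3=0, U4=0, U5=1, U6=0, U7=0 [stuck-at-0], U8=0, U9=0 → 0 — matches
  U4 stuck-at-0: U1=0, U2=0, U3=0, U4=0 [stuck-at-0], U5=1, U6=0, U7=1, U8=0, U9=1 → 1 — eliminated
  U6 stuck-at-0: U1=0, U2=0, U3=0, U4=0, U5=1, U6=0 [stuck-at-0], U7=1, U8=0, U9=1 → 1 — eliminated
  U5 stuck-at-1: U1=0, U2=0, U3=0, U4=0, U5=1 [stuck-at-1], U6=0, U7=1, U8=0, U9=1 → 1 — eliminated
Only U7 stuck-at-0 reproduces the observed 0.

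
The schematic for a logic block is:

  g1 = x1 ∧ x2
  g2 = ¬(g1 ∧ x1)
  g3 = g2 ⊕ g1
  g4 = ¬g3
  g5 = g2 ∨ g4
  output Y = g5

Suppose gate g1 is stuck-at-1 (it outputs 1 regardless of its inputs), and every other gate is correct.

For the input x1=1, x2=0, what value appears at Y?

0

Propagate with g1 forced: g1=1 [stuck-at-1], g2=0, g3=1, g4=0, g5=0.
So Y = 0. (Without the fault it would be 1.)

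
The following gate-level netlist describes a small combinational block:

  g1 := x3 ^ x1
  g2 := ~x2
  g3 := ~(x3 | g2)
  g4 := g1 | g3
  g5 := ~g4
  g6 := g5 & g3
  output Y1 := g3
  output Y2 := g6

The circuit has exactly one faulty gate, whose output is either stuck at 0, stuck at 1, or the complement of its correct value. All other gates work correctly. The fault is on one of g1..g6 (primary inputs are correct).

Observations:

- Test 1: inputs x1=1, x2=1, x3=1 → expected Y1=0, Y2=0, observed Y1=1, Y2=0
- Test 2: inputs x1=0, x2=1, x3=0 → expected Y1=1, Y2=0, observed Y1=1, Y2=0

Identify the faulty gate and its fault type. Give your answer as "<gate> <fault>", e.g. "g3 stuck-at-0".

g3 stuck-at-1

Fault-free values for test 1 (x1=1, x2=1, x3=1): g1=0, g2=0, g3=0, g4=0, g5=1, g6=0, giving Y1=0, Y2=0. Observed Y1=1, Y2=0.
Test 1: faults giving observed Y1=1, Y2=0 are {g3 stuck-at-1, g3 inverted output}.
Test 2 (x1=0, x2=1, x3=0): fault-free g1=0, g2=0, g3=1, g4=1, g5=0, g6=0 → Y1=1, Y2=0; observed Y1=1, Y2=0. Eliminates g3 inverted output.
Only g3 stuck-at-1 is consistent with every test.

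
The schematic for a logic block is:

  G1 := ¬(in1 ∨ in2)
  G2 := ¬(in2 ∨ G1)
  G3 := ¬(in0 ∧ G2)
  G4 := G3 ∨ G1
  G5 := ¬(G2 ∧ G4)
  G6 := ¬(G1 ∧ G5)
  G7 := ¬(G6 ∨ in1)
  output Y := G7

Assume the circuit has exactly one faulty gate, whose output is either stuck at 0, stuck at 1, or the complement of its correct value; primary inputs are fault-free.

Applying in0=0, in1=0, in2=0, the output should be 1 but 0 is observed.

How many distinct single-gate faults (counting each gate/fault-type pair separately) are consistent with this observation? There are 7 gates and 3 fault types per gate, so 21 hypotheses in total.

Fault-free: G1=1, G2=0, G3=1, G4=1, G5=1, G6=0, G7=1 → 1. Observed 0.
  G1: stuck-at-0, inverted output ✓; others ✗
  G2: stuck-at-1, inverted output ✓; others ✗
  G3: none of the 3 fault types match ✗
  G4: none of the 3 fault types match ✗
  G5: stuck-at-0, inverted output ✓; others ✗
  G6: stuck-at-1, inverted output ✓; others ✗
  G7: stuck-at-0, inverted output ✓; others ✗
Consistent faults: {G1 stuck-at-0, G1 inverted output, G2 stuck-at-1, G2 inverted output, G5 stuck-at-0, G5 inverted output, G6 stuck-at-1, G6 inverted output, G7 stuck-at-0, G7 inverted output} — 10 in all.

10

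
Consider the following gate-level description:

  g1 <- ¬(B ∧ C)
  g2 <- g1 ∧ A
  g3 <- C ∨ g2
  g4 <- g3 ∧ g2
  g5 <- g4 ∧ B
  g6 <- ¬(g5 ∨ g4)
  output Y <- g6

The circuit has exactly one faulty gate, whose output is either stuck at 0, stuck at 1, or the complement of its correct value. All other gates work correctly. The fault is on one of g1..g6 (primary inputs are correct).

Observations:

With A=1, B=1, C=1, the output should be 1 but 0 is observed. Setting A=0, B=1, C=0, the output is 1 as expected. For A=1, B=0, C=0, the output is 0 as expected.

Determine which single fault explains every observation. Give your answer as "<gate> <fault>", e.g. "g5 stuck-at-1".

Fault-free values for test 1 (A=1, B=1, C=1): g1=0, g2=0, g3=1, g4=0, g5=0, g6=1, giving Y=1. Observed 0.
Test 1: faults giving observed 0 are {g1 stuck-at-1, g1 inverted output, g2 stuck-at-1, g2 inverted output, g4 stuck-at-1, g4 inverted output, g5 stuck-at-1, g5 inverted output, g6 stuck-at-0, g6 inverted output}.
Test 2 (A=0, B=1, C=0): fault-free g1=1, g2=0, g3=0, g4=0, g5=0, g6=1 → 1; observed 1. Eliminates g2 stuck-at-1, g2 inverted output, g4 stuck-at-1, g4 inverted output, g5 stuck-at-1, g5 inverted output, g6 stuck-at-0, g6 inverted output.
Test 3 (A=1, B=0, C=0): fault-free g1=1, g2=1, g3=1, g4=1, g5=0, g6=0 → 0; observed 0. Eliminates g1 inverted output.
Only g1 stuck-at-1 is consistent with every test.

g1 stuck-at-1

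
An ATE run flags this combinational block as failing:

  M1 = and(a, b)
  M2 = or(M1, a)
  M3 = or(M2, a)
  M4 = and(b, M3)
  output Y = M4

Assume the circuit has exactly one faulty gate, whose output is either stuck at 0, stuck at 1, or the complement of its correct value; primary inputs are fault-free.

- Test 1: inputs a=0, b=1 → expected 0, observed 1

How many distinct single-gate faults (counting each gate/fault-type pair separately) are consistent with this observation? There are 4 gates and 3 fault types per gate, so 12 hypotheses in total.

Fault-free: M1=0, M2=0, M3=0, M4=0 → 0. Observed 1.
  M1 stuck-at-0: output 0 ✗
  M1 stuck-at-1: output 1 ✓
  M1 inverted output: output 1 ✓
  M2 stuck-at-0: output 0 ✗
  M2 stuck-at-1: output 1 ✓
  M2 inverted output: output 1 ✓
  M3 stuck-at-0: output 0 ✗
  M3 stuck-at-1: output 1 ✓
  M3 inverted output: output 1 ✓
  M4 stuck-at-0: output 0 ✗
  M4 stuck-at-1: output 1 ✓
  M4 inverted output: output 1 ✓
Consistent faults: {M1 stuck-at-1, M1 inverted output, M2 stuck-at-1, M2 inverted output, M3 stuck-at-1, M3 inverted output, M4 stuck-at-1, M4 inverted output} — 8 in all.

8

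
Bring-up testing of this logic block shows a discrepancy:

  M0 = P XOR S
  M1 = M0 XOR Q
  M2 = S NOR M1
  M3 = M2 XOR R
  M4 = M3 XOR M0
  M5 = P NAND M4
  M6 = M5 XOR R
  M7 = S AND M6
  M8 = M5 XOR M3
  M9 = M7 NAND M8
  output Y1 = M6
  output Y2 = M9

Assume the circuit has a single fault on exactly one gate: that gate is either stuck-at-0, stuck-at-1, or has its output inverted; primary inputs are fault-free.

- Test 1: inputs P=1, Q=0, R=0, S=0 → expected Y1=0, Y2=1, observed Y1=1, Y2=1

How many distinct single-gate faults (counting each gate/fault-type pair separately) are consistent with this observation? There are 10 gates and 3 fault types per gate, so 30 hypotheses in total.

Fault-free: M0=1, M1=1, M2=0, M3=0, M4=1, M5=0, M6=0, M7=0, M8=0, M9=1 → Y1=0, Y2=1. Observed Y1=1, Y2=1.
  M0: none of the 3 fault types match ✗
  M1: stuck-at-0, inverted output ✓; others ✗
  M2: stuck-at-1, inverted output ✓; others ✗
  M3: stuck-at-1, inverted output ✓; others ✗
  M4: stuck-at-0, inverted output ✓; others ✗
  M5: stuck-at-1, inverted output ✓; others ✗
  M6: stuck-at-1, inverted output ✓; others ✗
  M7: none of the 3 fault types match ✗
  M8: none of the 3 fault types match ✗
  M9: none of the 3 fault types match ✗
Consistent faults: {M1 stuck-at-0, M1 inverted output, M2 stuck-at-1, M2 inverted output, M3 stuck-at-1, M3 inverted output, M4 stuck-at-0, M4 inverted output, M5 stuck-at-1, M5 inverted output, M6 stuck-at-1, M6 inverted output} — 12 in all.

12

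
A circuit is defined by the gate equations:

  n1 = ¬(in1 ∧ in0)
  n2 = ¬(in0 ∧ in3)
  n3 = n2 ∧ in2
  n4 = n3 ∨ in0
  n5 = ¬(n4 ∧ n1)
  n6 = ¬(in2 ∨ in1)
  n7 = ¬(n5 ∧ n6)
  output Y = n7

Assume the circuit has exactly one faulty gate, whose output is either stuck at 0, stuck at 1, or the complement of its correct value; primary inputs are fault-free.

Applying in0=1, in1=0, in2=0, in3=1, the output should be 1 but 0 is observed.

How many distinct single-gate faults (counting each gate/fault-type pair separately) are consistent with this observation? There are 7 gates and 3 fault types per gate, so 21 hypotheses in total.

8

Fault-free: n1=1, n2=0, n3=0, n4=1, n5=0, n6=1, n7=1 → 1. Observed 0.
  n1: stuck-at-0, inverted output ✓; others ✗
  n2: none of the 3 fault types match ✗
  n3: none of the 3 fault types match ✗
  n4: stuck-at-0, inverted output ✓; others ✗
  n5: stuck-at-1, inverted output ✓; others ✗
  n6: none of the 3 fault types match ✗
  n7: stuck-at-0, inverted output ✓; others ✗
Consistent faults: {n1 stuck-at-0, n1 inverted output, n4 stuck-at-0, n4 inverted output, n5 stuck-at-1, n5 inverted output, n7 stuck-at-0, n7 inverted output} — 8 in all.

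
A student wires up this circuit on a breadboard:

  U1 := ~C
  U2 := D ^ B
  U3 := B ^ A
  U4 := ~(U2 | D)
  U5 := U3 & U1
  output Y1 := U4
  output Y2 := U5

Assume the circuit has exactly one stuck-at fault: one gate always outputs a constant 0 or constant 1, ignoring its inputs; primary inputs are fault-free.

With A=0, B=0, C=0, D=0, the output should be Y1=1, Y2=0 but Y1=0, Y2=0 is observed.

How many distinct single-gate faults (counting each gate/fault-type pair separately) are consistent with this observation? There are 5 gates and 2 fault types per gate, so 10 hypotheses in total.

Fault-free: U1=1, U2=0, U3=0, U4=1, U5=0 → Y1=1, Y2=0. Observed Y1=0, Y2=0.
  U1 stuck-at-0: output Y1=1, Y2=0 ✗
  U1 stuck-at-1: output Y1=1, Y2=0 ✗
  U2 stuck-at-0: output Y1=1, Y2=0 ✗
  U2 stuck-at-1: output Y1=0, Y2=0 ✓
  U3 stuck-at-0: output Y1=1, Y2=0 ✗
  U3 stuck-at-1: output Y1=1, Y2=1 ✗
  U4 stuck-at-0: output Y1=0, Y2=0 ✓
  U4 stuck-at-1: output Y1=1, Y2=0 ✗
  U5 stuck-at-0: output Y1=1, Y2=0 ✗
  U5 stuck-at-1: output Y1=1, Y2=1 ✗
Consistent faults: {U2 stuck-at-1, U4 stuck-at-0} — 2 in all.

2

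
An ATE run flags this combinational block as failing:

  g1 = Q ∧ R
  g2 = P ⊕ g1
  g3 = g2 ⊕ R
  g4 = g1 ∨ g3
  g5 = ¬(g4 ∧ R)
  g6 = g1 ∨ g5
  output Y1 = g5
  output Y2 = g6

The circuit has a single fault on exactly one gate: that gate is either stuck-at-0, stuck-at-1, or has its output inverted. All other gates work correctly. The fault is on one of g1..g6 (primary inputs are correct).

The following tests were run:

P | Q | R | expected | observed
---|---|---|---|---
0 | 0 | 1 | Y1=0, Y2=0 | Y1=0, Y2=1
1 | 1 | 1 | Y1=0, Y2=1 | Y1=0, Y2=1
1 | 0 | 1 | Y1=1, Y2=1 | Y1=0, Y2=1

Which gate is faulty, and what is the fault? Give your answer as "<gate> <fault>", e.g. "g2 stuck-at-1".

Fault-free values for test 1 (P=0, Q=0, R=1): g1=0, g2=0, g3=1, g4=1, g5=0, g6=0, giving Y1=0, Y2=0. Observed Y1=0, Y2=1.
Test 1: faults giving observed Y1=0, Y2=1 are {g1 stuck-at-1, g1 inverted output, g6 stuck-at-1, g6 inverted output}.
Test 2 (P=1, Q=1, R=1): fault-free g1=1, g2=0, g3=1, g4=1, g5=0, g6=1 → Y1=0, Y2=1; observed Y1=0, Y2=1. Eliminates g1 inverted output, g6 inverted output.
Test 3 (P=1, Q=0, R=1): fault-free g1=0, g2=1, g3=0, g4=0, g5=1, g6=1 → Y1=1, Y2=1; observed Y1=0, Y2=1. Eliminates g6 stuck-at-1.
Only g1 stuck-at-1 is consistent with every test.

g1 stuck-at-1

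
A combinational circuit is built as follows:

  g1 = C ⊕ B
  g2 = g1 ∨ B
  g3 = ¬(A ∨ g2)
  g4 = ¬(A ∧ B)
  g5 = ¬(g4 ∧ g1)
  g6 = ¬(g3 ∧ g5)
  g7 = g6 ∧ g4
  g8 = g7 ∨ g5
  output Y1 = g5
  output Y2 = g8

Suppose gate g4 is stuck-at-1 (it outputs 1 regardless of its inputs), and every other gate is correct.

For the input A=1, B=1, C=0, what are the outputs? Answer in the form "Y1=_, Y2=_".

Propagate with g4 forced: g1=1, g2=1, g3=0, g4=1 [stuck-at-1], g5=0, g6=1, g7=1, g8=1.
So the outputs are Y1=0, Y2=1. (Without the fault they would be Y1=1, Y2=1.)

Y1=0, Y2=1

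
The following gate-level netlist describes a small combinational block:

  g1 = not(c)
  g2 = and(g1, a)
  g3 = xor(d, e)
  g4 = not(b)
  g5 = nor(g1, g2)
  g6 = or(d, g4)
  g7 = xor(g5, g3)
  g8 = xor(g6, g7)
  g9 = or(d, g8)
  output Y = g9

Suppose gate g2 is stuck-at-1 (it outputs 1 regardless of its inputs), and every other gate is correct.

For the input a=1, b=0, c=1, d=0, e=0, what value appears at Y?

1

Propagate with g2 forced: g1=0, g2=1 [stuck-at-1], g3=0, g4=1, g5=0, g6=1, g7=0, g8=1, g9=1.
So Y = 1. (Without the fault it would be 0.)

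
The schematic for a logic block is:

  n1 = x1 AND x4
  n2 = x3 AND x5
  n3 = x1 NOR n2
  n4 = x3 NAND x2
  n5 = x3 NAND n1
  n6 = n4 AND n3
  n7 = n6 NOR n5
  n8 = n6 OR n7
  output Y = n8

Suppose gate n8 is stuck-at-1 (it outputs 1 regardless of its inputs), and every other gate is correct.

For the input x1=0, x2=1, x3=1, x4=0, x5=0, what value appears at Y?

Propagate with n8 forced: n1=0, n2=0, n3=1, n4=0, n5=1, n6=0, n7=0, n8=1 [stuck-at-1].
So Y = 1. (Without the fault it would be 0.)

1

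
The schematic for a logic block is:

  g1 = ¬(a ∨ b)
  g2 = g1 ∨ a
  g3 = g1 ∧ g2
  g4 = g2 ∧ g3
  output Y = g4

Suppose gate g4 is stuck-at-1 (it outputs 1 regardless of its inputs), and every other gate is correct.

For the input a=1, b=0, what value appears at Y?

1

Propagate with g4 forced: g1=0, g2=1, g3=0, g4=1 [stuck-at-1].
So Y = 1. (Without the fault it would be 0.)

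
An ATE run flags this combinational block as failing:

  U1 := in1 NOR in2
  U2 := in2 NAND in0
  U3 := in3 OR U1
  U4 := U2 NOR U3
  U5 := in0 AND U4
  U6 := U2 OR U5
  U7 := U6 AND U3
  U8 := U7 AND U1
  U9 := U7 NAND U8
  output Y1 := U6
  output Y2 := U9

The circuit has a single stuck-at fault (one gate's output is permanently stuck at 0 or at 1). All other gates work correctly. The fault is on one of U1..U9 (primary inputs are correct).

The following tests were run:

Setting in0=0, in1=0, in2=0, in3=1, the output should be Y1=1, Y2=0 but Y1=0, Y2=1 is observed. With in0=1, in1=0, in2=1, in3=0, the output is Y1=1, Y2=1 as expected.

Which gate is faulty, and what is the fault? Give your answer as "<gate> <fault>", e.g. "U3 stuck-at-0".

U2 stuck-at-0

Fault-free values for test 1 (in0=0, in1=0, in2=0, in3=1): U1=1, U2=1, U3=1, U4=0, U5=0, U6=1, U7=1, U8=1, U9=0, giving Y1=1, Y2=0. Observed Y1=0, Y2=1.
Test 1: faults giving observed Y1=0, Y2=1 are {U2 stuck-at-0, U6 stuck-at-0}.
Test 2 (in0=1, in1=0, in2=1, in3=0): fault-free U1=0, U2=0, U3=0, U4=1, U5=1, U6=1, U7=0, U8=0, U9=1 → Y1=1, Y2=1; observed Y1=1, Y2=1. Eliminates U6 stuck-at-0.
Only U2 stuck-at-0 is consistent with every test.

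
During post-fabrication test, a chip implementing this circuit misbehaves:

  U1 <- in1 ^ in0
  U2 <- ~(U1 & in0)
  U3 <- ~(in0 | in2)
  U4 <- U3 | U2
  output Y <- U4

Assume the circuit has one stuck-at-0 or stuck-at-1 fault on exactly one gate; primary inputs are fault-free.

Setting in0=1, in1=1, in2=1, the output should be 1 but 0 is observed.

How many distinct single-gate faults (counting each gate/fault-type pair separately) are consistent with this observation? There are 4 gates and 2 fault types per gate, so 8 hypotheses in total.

Fault-free: U1=0, U2=1, U3=0, U4=1 → 1. Observed 0.
  U1 stuck-at-0: output 1 ✗
  U1 stuck-at-1: output 0 ✓
  U2 stuck-at-0: output 0 ✓
  U2 stuck-at-1: output 1 ✗
  U3 stuck-at-0: output 1 ✗
  U3 stuck-at-1: output 1 ✗
  U4 stuck-at-0: output 0 ✓
  U4 stuck-at-1: output 1 ✗
Consistent faults: {U1 stuck-at-1, U2 stuck-at-0, U4 stuck-at-0} — 3 in all.

3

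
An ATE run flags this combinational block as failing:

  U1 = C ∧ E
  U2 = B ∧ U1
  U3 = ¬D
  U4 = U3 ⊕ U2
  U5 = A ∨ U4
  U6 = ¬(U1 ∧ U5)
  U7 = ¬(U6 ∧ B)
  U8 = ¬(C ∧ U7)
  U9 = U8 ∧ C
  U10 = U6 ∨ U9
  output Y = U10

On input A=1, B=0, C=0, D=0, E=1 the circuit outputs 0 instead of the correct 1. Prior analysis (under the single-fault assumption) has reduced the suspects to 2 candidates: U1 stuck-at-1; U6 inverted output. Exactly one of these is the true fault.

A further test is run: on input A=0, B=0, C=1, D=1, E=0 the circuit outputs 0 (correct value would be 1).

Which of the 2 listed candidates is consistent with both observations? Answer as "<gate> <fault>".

U6 inverted output

Evaluate each candidate on input A=0, B=0, C=1, D=1, E=0:
  U1 stuck-at-1: U1=1 [stuck-at-1], U2=0, U3=0, U4=0, U5=0, U6=1, U7=1, U8=0, U9=0, U10=1 → 1 — eliminated
  U6 inverted output: U1=0, U2=0, U3=0, U4=0, U5=0, U6=0 [inverted output], U7=1, U8=0, U9=0, U10=0 → 0 — matches
Only U6 inverted output reproduces the observed 0.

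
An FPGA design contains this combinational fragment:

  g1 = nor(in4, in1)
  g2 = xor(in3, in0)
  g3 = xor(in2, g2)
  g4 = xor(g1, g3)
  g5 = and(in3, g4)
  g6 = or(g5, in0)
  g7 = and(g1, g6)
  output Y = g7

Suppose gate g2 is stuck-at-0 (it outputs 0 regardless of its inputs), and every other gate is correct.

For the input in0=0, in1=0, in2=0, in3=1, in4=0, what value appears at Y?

1

Propagate with g2 forced: g1=1, g2=0 [stuck-at-0], g3=0, g4=1, g5=1, g6=1, g7=1.
So Y = 1. (Without the fault it would be 0.)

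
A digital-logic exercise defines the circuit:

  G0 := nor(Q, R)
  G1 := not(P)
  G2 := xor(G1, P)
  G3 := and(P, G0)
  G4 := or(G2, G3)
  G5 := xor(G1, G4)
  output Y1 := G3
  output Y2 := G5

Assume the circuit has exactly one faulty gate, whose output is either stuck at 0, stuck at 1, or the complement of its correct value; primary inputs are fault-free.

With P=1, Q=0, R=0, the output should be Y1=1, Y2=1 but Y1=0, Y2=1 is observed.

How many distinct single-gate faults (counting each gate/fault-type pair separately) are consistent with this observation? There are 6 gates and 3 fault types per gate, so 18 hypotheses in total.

4

Fault-free: G0=1, G1=0, G2=1, G3=1, G4=1, G5=1 → Y1=1, Y2=1. Observed Y1=0, Y2=1.
  G0: stuck-at-0, inverted output ✓; others ✗
  G1: none of the 3 fault types match ✗
  G2: none of the 3 fault types match ✗
  G3: stuck-at-0, inverted output ✓; others ✗
  G4: none of the 3 fault types match ✗
  G5: none of the 3 fault types match ✗
Consistent faults: {G0 stuck-at-0, G0 inverted output, G3 stuck-at-0, G3 inverted output} — 4 in all.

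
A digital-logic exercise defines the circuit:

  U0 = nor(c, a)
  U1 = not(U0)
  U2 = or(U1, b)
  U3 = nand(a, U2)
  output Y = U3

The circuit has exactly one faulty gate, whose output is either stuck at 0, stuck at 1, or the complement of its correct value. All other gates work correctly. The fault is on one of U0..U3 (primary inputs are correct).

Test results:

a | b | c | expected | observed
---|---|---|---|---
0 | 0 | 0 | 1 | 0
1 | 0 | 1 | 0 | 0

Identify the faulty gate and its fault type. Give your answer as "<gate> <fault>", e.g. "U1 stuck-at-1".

Fault-free values for test 1 (a=0, b=0, c=0): U0=1, U1=0, U2=0, U3=1, giving Y=1. Observed 0.
Test 1: faults giving observed 0 are {U3 stuck-at-0, U3 inverted output}.
Test 2 (a=1, b=0, c=1): fault-free U0=0, U1=1, U2=1, U3=0 → 0; observed 0. Eliminates U3 inverted output.
Only U3 stuck-at-0 is consistent with every test.

U3 stuck-at-0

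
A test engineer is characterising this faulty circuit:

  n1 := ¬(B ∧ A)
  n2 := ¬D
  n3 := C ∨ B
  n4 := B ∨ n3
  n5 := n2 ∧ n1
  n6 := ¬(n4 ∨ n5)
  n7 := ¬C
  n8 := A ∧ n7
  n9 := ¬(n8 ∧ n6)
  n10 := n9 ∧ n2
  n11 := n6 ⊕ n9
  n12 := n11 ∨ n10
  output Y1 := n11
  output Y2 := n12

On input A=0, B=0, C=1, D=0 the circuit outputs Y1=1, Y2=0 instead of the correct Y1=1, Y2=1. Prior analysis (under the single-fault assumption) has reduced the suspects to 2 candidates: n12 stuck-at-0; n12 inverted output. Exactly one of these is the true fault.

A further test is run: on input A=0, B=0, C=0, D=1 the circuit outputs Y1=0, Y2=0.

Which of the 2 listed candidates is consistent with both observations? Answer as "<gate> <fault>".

Evaluate each candidate on input A=0, B=0, C=0, D=1:
  n12 stuck-at-0: n1=1, n2=0, n3=0, n4=0, n5=0, n6=1, n7=1, n8=0, n9=1, n10=0, n11=0, n12=0 [stuck-at-0] → Y1=0, Y2=0 — matches
  n12 inverted output: n1=1, n2=0, n3=0, n4=0, n5=0, n6=1, n7=1, n8=0, n9=1, n10=0, n11=0, n12=1 [inverted output] → Y1=0, Y2=1 — eliminated
Only n12 stuck-at-0 reproduces the observed Y1=0, Y2=0.

n12 stuck-at-0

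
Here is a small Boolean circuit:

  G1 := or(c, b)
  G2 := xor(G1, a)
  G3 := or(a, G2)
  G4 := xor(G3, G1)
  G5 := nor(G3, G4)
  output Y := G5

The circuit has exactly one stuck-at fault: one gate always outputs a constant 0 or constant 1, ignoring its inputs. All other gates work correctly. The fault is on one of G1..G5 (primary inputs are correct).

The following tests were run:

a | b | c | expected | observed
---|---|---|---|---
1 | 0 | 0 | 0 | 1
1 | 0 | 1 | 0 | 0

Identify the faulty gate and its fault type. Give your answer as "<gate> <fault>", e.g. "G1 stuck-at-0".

G3 stuck-at-0

Fault-free values for test 1 (a=1, b=0, c=0): G1=0, G2=1, G3=1, G4=1, G5=0, giving Y=0. Observed 1.
Test 1: faults giving observed 1 are {G3 stuck-at-0, G5 stuck-at-1}.
Test 2 (a=1, b=0, c=1): fault-free G1=1, G2=0, G3=1, G4=0, G5=0 → 0; observed 0. Eliminates G5 stuck-at-1.
Only G3 stuck-at-0 is consistent with every test.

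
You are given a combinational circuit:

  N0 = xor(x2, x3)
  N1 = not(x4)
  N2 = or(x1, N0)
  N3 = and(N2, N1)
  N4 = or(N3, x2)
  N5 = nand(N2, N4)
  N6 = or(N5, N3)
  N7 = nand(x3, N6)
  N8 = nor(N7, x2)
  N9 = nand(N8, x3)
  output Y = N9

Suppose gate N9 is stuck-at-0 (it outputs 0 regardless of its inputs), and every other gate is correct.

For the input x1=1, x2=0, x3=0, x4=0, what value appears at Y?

0

Propagate with N9 forced: N0=0, N1=1, N2=1, N3=1, N4=1, N5=0, N6=1, N7=1, N8=0, N9=0 [stuck-at-0].
So Y = 0. (Without the fault it would be 1.)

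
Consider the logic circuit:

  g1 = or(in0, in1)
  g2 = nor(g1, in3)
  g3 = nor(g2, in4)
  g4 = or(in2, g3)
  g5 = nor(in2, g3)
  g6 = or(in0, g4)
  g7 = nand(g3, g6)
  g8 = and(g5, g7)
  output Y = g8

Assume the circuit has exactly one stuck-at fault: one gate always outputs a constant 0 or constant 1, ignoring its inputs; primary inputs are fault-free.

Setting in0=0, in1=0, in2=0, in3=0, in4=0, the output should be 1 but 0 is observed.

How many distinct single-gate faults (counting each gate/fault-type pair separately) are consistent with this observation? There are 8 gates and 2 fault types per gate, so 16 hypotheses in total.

6

Fault-free: g1=0, g2=1, g3=0, g4=0, g5=1, g6=0, g7=1, g8=1 → 1. Observed 0.
  g1: stuck-at-1 ✓; others ✗
  g2: stuck-at-0 ✓; others ✗
  g3: stuck-at-1 ✓; others ✗
  g4: none of the 2 fault types match ✗
  g5: stuck-at-0 ✓; others ✗
  g6: none of the 2 fault types match ✗
  g7: stuck-at-0 ✓; others ✗
  g8: stuck-at-0 ✓; others ✗
Consistent faults: {g1 stuck-at-1, g2 stuck-at-0, g3 stuck-at-1, g5 stuck-at-0, g7 stuck-at-0, g8 stuck-at-0} — 6 in all.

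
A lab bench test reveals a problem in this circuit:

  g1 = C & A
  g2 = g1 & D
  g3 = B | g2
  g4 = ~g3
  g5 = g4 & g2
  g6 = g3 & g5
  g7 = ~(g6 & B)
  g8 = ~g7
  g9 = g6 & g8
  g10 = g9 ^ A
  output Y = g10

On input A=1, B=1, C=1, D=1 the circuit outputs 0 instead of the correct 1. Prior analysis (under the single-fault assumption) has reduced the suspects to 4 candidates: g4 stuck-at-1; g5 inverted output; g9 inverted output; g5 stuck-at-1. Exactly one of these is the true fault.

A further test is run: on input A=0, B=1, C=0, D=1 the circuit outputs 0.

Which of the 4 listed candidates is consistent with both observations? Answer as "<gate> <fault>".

g4 stuck-at-1

Evaluate each candidate on input A=0, B=1, C=0, D=1:
  g4 stuck-at-1: g1=0, g2=0, g3=1, g4=1 [stuck-at-1], g5=0, g6=0, g7=1, g8=0, g9=0, g10=0 → 0 — matches
  g5 inverted output: g1=0, g2=0, g3=1, g4=0, g5=1 [inverted output], g6=1, g7=0, g8=1, g9=1, g10=1 → 1 — eliminated
  g9 inverted output: g1=0, g2=0, g3=1, g4=0, g5=0, g6=0, g7=1, g8=0, g9=1 [inverted output], g10=1 → 1 — eliminated
  g5 stuck-at-1: g1=0, g2=0, g3=1, g4=0, g5=1 [stuck-at-1], g6=1, g7=0, g8=1, g9=1, g10=1 → 1 — eliminated
Only g4 stuck-at-1 reproduces the observed 0.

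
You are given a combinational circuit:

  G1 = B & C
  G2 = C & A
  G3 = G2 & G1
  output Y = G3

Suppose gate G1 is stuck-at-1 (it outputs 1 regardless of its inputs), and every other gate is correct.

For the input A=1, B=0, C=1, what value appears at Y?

Propagate with G1 forced: G1=1 [stuck-at-1], G2=1, G3=1.
So Y = 1. (Without the fault it would be 0.)

1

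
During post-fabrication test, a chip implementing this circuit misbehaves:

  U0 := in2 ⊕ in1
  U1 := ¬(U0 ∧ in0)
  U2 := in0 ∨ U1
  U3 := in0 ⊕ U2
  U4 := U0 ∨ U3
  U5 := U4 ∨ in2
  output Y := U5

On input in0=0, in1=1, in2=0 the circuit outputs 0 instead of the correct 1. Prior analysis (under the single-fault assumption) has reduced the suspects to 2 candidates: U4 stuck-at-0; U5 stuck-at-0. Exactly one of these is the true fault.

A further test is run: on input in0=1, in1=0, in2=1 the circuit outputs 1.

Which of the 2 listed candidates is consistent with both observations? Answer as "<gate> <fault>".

U4 stuck-at-0

Evaluate each candidate on input in0=1, in1=0, in2=1:
  U4 stuck-at-0: U0=1, U1=0, U2=1, U3=0, U4=0 [stuck-at-0], U5=1 → 1 — matches
  U5 stuck-at-0: U0=1, U1=0, U2=1, U3=0, U4=1, U5=0 [stuck-at-0] → 0 — eliminated
Only U4 stuck-at-0 reproduces the observed 1.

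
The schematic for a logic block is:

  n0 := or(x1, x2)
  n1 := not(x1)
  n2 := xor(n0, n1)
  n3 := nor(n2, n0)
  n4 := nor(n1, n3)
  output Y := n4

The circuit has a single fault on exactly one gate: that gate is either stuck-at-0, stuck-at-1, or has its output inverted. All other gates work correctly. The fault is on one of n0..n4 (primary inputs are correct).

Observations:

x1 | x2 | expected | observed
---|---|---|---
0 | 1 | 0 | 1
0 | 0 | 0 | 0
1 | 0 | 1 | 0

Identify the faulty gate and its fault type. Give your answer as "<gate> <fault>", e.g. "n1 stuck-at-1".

n1 inverted output

Fault-free values for test 1 (x1=0, x2=1): n0=1, n1=1, n2=0, n3=0, n4=0, giving Y=0. Observed 1.
Test 1: faults giving observed 1 are {n1 stuck-at-0, n1 inverted output, n4 stuck-at-1, n4 inverted output}.
Test 2 (x1=0, x2=0): fault-free n0=0, n1=1, n2=1, n3=0, n4=0 → 0; observed 0. Eliminates n4 stuck-at-1, n4 inverted output.
Test 3 (x1=1, x2=0): fault-free n0=1, n1=0, n2=1, n3=0, n4=1 → 1; observed 0. Eliminates n1 stuck-at-0.
Only n1 inverted output is consistent with every test.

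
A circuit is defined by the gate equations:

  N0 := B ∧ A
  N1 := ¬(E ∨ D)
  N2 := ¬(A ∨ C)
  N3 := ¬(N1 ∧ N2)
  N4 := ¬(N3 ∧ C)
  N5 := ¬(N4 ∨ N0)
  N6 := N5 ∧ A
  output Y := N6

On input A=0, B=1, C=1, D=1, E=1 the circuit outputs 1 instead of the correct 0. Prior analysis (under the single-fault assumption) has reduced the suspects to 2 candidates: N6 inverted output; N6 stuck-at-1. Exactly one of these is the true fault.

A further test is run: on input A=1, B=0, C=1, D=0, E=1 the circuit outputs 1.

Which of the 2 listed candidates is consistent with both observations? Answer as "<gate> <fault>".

N6 stuck-at-1

Evaluate each candidate on input A=1, B=0, C=1, D=0, E=1:
  N6 inverted output: N0=0, N1=0, N2=0, N3=1, N4=0, N5=1, N6=0 [inverted output] → 0 — eliminated
  N6 stuck-at-1: N0=0, N1=0, N2=0, N3=1, N4=0, N5=1, N6=1 [stuck-at-1] → 1 — matches
Only N6 stuck-at-1 reproduces the observed 1.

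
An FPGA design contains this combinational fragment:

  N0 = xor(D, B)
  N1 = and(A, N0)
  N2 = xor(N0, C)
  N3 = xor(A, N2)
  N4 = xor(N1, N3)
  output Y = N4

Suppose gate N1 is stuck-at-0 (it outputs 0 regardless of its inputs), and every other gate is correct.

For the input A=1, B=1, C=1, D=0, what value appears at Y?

1

Propagate with N1 forced: N0=1, N1=0 [stuck-at-0], N2=0, N3=1, N4=1.
So Y = 1. (Without the fault it would be 0.)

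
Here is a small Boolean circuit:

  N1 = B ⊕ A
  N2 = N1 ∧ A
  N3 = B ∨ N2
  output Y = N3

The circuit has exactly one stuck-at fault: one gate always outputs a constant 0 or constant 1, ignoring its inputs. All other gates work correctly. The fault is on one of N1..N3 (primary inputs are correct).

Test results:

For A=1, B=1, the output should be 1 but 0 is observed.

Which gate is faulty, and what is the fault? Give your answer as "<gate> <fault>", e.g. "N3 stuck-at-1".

Fault-free values for test 1 (A=1, B=1): N1=0, N2=0, N3=1, giving Y=1. Observed 0.
Test 1: faults giving observed 0 are {N3 stuck-at-0}.
Only N3 stuck-at-0 is consistent with every test.

N3 stuck-at-0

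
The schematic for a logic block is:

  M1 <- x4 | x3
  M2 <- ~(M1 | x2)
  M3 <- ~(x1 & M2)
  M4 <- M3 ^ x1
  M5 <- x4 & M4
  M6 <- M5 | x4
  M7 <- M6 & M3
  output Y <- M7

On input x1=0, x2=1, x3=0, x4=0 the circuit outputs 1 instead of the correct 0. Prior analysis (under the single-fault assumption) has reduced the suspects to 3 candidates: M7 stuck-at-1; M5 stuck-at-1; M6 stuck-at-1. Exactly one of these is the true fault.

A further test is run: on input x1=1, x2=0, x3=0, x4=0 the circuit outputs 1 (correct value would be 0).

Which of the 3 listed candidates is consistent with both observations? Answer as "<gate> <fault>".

M7 stuck-at-1

Evaluate each candidate on input x1=1, x2=0, x3=0, x4=0:
  M7 stuck-at-1: M1=0, M2=1, M3=0, M4=1, M5=0, M6=0, M7=1 [stuck-at-1] → 1 — matches
  M5 stuck-at-1: M1=0, M2=1, M3=0, M4=1, M5=1 [stuck-at-1], M6=1, M7=0 → 0 — eliminated
  M6 stuck-at-1: M1=0, M2=1, M3=0, M4=1, M5=0, M6=1 [stuck-at-1], M7=0 → 0 — eliminated
Only M7 stuck-at-1 reproduces the observed 1.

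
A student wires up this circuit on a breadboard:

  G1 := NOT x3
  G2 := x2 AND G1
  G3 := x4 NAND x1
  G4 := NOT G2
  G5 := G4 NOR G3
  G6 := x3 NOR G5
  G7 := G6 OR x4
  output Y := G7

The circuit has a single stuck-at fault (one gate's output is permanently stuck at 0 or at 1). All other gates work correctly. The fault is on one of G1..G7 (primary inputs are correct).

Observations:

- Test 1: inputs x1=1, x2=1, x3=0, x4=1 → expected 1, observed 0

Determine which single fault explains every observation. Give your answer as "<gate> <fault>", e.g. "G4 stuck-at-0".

Fault-free values for test 1 (x1=1, x2=1, x3=0, x4=1): G1=1, G2=1, G3=0, G4=0, G5=1, G6=0, G7=1, giving Y=1. Observed 0.
Test 1: faults giving observed 0 are {G7 stuck-at-0}.
Only G7 stuck-at-0 is consistent with every test.

G7 stuck-at-0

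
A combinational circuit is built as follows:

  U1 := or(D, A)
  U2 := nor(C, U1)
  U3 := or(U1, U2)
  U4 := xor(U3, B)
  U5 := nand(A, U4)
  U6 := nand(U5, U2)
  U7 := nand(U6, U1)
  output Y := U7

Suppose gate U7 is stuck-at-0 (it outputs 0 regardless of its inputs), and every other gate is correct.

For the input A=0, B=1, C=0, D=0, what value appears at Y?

Propagate with U7 forced: U1=0, U2=1, U3=1, U4=0, U5=1, U6=0, U7=0 [stuck-at-0].
So Y = 0. (Without the fault it would be 1.)

0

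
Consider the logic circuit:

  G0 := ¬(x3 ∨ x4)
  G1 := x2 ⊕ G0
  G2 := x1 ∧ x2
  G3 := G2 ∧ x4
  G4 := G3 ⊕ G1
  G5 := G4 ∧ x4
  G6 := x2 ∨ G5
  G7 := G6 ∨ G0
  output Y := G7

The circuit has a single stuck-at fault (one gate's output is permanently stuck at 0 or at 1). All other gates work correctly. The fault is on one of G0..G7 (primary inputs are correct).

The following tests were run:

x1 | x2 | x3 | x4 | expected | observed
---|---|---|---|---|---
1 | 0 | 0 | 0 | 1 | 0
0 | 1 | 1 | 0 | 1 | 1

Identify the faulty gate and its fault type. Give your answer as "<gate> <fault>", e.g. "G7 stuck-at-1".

Fault-free values for test 1 (x1=1, x2=0, x3=0, x4=0): G0=1, G1=1, G2=0, G3=0, G4=1, G5=0, G6=0, G7=1, giving Y=1. Observed 0.
Test 1: faults giving observed 0 are {G0 stuck-at-0, G7 stuck-at-0}.
Test 2 (x1=0, x2=1, x3=1, x4=0): fault-free G0=0, G1=1, G2=0, G3=0, G4=1, G5=0, G6=1, G7=1 → 1; observed 1. Eliminates G7 stuck-at-0.
Only G0 stuck-at-0 is consistent with every test.

G0 stuck-at-0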